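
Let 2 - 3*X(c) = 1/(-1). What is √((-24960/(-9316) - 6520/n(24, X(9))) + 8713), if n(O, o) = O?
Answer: 2*√103055308473/6987 ≈ 91.891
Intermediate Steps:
X(c) = 1 (X(c) = ⅔ - ⅓/(-1) = ⅔ - ⅓*(-1) = ⅔ + ⅓ = 1)
√((-24960/(-9316) - 6520/n(24, X(9))) + 8713) = √((-24960/(-9316) - 6520/24) + 8713) = √((-24960*(-1/9316) - 6520*1/24) + 8713) = √((6240/2329 - 815/3) + 8713) = √(-1879415/6987 + 8713) = √(58998316/6987) = 2*√103055308473/6987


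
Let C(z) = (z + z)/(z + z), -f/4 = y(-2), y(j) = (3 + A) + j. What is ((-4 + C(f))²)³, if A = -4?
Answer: 729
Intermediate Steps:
y(j) = -1 + j (y(j) = (3 - 4) + j = -1 + j)
f = 12 (f = -4*(-1 - 2) = -4*(-3) = 12)
C(z) = 1 (C(z) = (2*z)/((2*z)) = (2*z)*(1/(2*z)) = 1)
((-4 + C(f))²)³ = ((-4 + 1)²)³ = ((-3)²)³ = 9³ = 729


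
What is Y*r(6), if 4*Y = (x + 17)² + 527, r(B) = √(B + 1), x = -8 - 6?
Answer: 134*√7 ≈ 354.53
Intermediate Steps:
x = -14
r(B) = √(1 + B)
Y = 134 (Y = ((-14 + 17)² + 527)/4 = (3² + 527)/4 = (9 + 527)/4 = (¼)*536 = 134)
Y*r(6) = 134*√(1 + 6) = 134*√7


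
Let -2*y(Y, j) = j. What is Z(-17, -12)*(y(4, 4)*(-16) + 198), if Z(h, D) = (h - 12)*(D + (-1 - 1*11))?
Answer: 160080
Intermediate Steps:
y(Y, j) = -j/2
Z(h, D) = (-12 + D)*(-12 + h) (Z(h, D) = (-12 + h)*(D + (-1 - 11)) = (-12 + h)*(D - 12) = (-12 + h)*(-12 + D) = (-12 + D)*(-12 + h))
Z(-17, -12)*(y(4, 4)*(-16) + 198) = (144 - 12*(-12) - 12*(-17) - 12*(-17))*(-½*4*(-16) + 198) = (144 + 144 + 204 + 204)*(-2*(-16) + 198) = 696*(32 + 198) = 696*230 = 160080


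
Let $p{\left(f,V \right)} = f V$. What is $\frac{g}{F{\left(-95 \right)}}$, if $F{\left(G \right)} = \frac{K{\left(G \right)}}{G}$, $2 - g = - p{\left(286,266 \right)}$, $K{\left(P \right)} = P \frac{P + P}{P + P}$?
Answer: $76078$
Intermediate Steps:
$p{\left(f,V \right)} = V f$
$K{\left(P \right)} = P$ ($K{\left(P \right)} = P \frac{2 P}{2 P} = P 2 P \frac{1}{2 P} = P 1 = P$)
$g = 76078$ ($g = 2 - - 266 \cdot 286 = 2 - \left(-1\right) 76076 = 2 - -76076 = 2 + 76076 = 76078$)
$F{\left(G \right)} = 1$ ($F{\left(G \right)} = \frac{G}{G} = 1$)
$\frac{g}{F{\left(-95 \right)}} = \frac{76078}{1} = 76078 \cdot 1 = 76078$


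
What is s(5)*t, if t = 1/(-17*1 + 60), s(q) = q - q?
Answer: 0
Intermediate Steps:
s(q) = 0
t = 1/43 (t = 1/(-17 + 60) = 1/43 ≈ 0.023256)
s(5)*t = 0*(1/43) = 0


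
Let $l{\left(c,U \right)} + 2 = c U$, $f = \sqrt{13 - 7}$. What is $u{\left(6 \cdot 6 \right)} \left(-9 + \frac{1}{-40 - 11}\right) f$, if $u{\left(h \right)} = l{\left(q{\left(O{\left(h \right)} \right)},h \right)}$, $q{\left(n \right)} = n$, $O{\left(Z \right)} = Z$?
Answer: $- \frac{595240 \sqrt{6}}{51} \approx -28589.0$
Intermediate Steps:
$f = \sqrt{6} \approx 2.4495$
$l{\left(c,U \right)} = -2 + U c$ ($l{\left(c,U \right)} = -2 + c U = -2 + U c$)
$u{\left(h \right)} = -2 + h^{2}$ ($u{\left(h \right)} = -2 + h h = -2 + h^{2}$)
$u{\left(6 \cdot 6 \right)} \left(-9 + \frac{1}{-40 - 11}\right) f = \left(-2 + \left(6 \cdot 6\right)^{2}\right) \left(-9 + \frac{1}{-40 - 11}\right) \sqrt{6} = \left(-2 + 36^{2}\right) \left(-9 + \frac{1}{-51}\right) \sqrt{6} = \left(-2 + 1296\right) \left(-9 - \frac{1}{51}\right) \sqrt{6} = 1294 \left(- \frac{460}{51}\right) \sqrt{6} = - \frac{595240 \sqrt{6}}{51}$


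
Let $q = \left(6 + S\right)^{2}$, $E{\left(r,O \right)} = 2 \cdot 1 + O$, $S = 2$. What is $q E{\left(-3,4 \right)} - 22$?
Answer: $362$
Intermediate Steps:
$E{\left(r,O \right)} = 2 + O$
$q = 64$ ($q = \left(6 + 2\right)^{2} = 8^{2} = 64$)
$q E{\left(-3,4 \right)} - 22 = 64 \left(2 + 4\right) - 22 = 64 \cdot 6 - 22 = 384 - 22 = 362$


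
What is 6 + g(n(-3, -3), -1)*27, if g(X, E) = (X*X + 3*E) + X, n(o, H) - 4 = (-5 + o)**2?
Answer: 126609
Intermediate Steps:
n(o, H) = 4 + (-5 + o)**2
g(X, E) = X + X**2 + 3*E (g(X, E) = (X**2 + 3*E) + X = X + X**2 + 3*E)
6 + g(n(-3, -3), -1)*27 = 6 + ((4 + (-5 - 3)**2) + (4 + (-5 - 3)**2)**2 + 3*(-1))*27 = 6 + ((4 + (-8)**2) + (4 + (-8)**2)**2 - 3)*27 = 6 + ((4 + 64) + (4 + 64)**2 - 3)*27 = 6 + (68 + 68**2 - 3)*27 = 6 + (68 + 4624 - 3)*27 = 6 + 4689*27 = 6 + 126603 = 126609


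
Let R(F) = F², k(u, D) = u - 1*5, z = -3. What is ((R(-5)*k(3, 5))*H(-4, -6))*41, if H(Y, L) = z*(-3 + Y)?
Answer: -43050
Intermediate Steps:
k(u, D) = -5 + u (k(u, D) = u - 5 = -5 + u)
H(Y, L) = 9 - 3*Y (H(Y, L) = -3*(-3 + Y) = 9 - 3*Y)
((R(-5)*k(3, 5))*H(-4, -6))*41 = (((-5)²*(-5 + 3))*(9 - 3*(-4)))*41 = ((25*(-2))*(9 + 12))*41 = -50*21*41 = -1050*41 = -43050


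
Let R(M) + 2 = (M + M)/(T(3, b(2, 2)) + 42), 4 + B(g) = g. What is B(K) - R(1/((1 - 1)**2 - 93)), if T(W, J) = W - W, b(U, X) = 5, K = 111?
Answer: 212878/1953 ≈ 109.00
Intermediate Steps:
B(g) = -4 + g
T(W, J) = 0
R(M) = -2 + M/21 (R(M) = -2 + (M + M)/(0 + 42) = -2 + (2*M)/42 = -2 + (2*M)*(1/42) = -2 + M/21)
B(K) - R(1/((1 - 1)**2 - 93)) = (-4 + 111) - (-2 + 1/(21*((1 - 1)**2 - 93))) = 107 - (-2 + 1/(21*(0**2 - 93))) = 107 - (-2 + 1/(21*(0 - 93))) = 107 - (-2 + (1/21)/(-93)) = 107 - (-2 + (1/21)*(-1/93)) = 107 - (-2 - 1/1953) = 107 - 1*(-3907/1953) = 107 + 3907/1953 = 212878/1953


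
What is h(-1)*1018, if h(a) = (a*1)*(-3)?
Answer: 3054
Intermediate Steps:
h(a) = -3*a (h(a) = a*(-3) = -3*a)
h(-1)*1018 = -3*(-1)*1018 = 3*1018 = 3054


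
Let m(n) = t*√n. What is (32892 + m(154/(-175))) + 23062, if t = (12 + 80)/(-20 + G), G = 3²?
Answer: 55954 - 92*I*√22/55 ≈ 55954.0 - 7.8458*I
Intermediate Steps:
G = 9
t = -92/11 (t = (12 + 80)/(-20 + 9) = 92/(-11) = 92*(-1/11) = -92/11 ≈ -8.3636)
m(n) = -92*√n/11
(32892 + m(154/(-175))) + 23062 = (32892 - 92*√154*(I*√7/35)/11) + 23062 = (32892 - 92*I*√22/5/11) + 23062 = (32892 - 92*I*√22/55) + 23062 = 55954 - 92*I*√22/55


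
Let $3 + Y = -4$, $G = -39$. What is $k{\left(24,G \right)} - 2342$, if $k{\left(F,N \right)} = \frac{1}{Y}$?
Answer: $- \frac{16395}{7} \approx -2342.1$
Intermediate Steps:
$Y = -7$ ($Y = -3 - 4 = -7$)
$k{\left(F,N \right)} = - \frac{1}{7}$ ($k{\left(F,N \right)} = \frac{1}{-7} = - \frac{1}{7}$)
$k{\left(24,G \right)} - 2342 = - \frac{1}{7} - 2342 = - \frac{16395}{7}$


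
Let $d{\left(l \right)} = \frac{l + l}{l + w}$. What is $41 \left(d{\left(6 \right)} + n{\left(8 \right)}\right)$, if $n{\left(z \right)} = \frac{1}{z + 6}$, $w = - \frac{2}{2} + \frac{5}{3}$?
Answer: $\frac{5371}{70} \approx 76.729$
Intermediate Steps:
$w = \frac{2}{3}$ ($w = \left(-2\right) \frac{1}{2} + 5 \cdot \frac{1}{3} = -1 + \frac{5}{3} = \frac{2}{3} \approx 0.66667$)
$n{\left(z \right)} = \frac{1}{6 + z}$
$d{\left(l \right)} = \frac{2 l}{\frac{2}{3} + l}$ ($d{\left(l \right)} = \frac{l + l}{l + \frac{2}{3}} = \frac{2 l}{\frac{2}{3} + l}$)
$41 \left(d{\left(6 \right)} + n{\left(8 \right)}\right) = 41 \left(6 \cdot 6 \frac{1}{2 + 3 \cdot 6} + \frac{1}{6 + 8}\right) = 41 \left(6 \cdot 6 \frac{1}{2 + 18} + \frac{1}{14}\right) = 41 \left(6 \cdot 6 \cdot \frac{1}{20} + \frac{1}{14}\right) = 41 \left(\frac{9}{5} + \frac{1}{14}\right) = 41 \cdot \frac{131}{70} = \frac{5371}{70}$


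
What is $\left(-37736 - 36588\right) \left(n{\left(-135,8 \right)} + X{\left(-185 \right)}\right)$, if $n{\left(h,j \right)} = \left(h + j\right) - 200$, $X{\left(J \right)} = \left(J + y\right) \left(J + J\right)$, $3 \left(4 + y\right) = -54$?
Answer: $-5668171212$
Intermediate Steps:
$y = -22$ ($y = -4 + \frac{1}{3} \left(-54\right) = -4 - 18 = -22$)
$X{\left(J \right)} = 2 J \left(-22 + J\right)$ ($X{\left(J \right)} = \left(J - 22\right) \left(J + J\right) = \left(-22 + J\right) 2 J = 2 J \left(-22 + J\right)$)
$n{\left(h,j \right)} = -200 + h + j$
$\left(-37736 - 36588\right) \left(n{\left(-135,8 \right)} + X{\left(-185 \right)}\right) = \left(-37736 - 36588\right) \left(\left(-200 - 135 + 8\right) + 2 \left(-185\right) \left(-22 - 185\right)\right) = - 74324 \left(-327 + 2 \left(-185\right) \left(-207\right)\right) = - 74324 \left(-327 + 76590\right) = \left(-74324\right) 76263 = -5668171212$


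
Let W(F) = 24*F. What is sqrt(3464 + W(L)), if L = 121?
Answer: 4*sqrt(398) ≈ 79.800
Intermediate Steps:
sqrt(3464 + W(L)) = sqrt(3464 + 24*121) = sqrt(3464 + 2904) = sqrt(6368) = 4*sqrt(398)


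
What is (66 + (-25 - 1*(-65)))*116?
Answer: 12296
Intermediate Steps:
(66 + (-25 - 1*(-65)))*116 = (66 + (-25 + 65))*116 = (66 + 40)*116 = 106*116 = 12296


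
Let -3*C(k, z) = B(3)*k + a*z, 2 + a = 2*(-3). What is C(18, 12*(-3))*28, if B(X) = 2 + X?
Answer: -3528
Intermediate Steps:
a = -8 (a = -2 + 2*(-3) = -2 - 6 = -8)
C(k, z) = -5*k/3 + 8*z/3 (C(k, z) = -((2 + 3)*k - 8*z)/3 = -(5*k - 8*z)/3 = -(-8*z + 5*k)/3 = -5*k/3 + 8*z/3)
C(18, 12*(-3))*28 = (-5/3*18 + 8*(12*(-3))/3)*28 = (-30 + (8/3)*(-36))*28 = (-30 - 96)*28 = -126*28 = -3528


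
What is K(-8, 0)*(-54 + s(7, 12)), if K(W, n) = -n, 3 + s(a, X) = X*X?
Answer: 0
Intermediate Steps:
s(a, X) = -3 + X² (s(a, X) = -3 + X*X = -3 + X²)
K(-8, 0)*(-54 + s(7, 12)) = (-1*0)*(-54 + (-3 + 12²)) = 0*(-54 + (-3 + 144)) = 0*(-54 + 141) = 0*87 = 0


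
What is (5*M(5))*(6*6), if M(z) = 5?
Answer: 900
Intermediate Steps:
(5*M(5))*(6*6) = (5*5)*(6*6) = 25*36 = 900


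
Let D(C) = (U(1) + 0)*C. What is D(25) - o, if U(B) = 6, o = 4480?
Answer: -4330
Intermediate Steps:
D(C) = 6*C (D(C) = (6 + 0)*C = 6*C)
D(25) - o = 6*25 - 1*4480 = 150 - 4480 = -4330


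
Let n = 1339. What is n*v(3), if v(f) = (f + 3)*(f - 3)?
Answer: 0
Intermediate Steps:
v(f) = (-3 + f)*(3 + f) (v(f) = (3 + f)*(-3 + f) = (-3 + f)*(3 + f))
n*v(3) = 1339*(-9 + 3**2) = 1339*(-9 + 9) = 1339*0 = 0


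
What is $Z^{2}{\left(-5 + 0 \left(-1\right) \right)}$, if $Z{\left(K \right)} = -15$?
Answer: $225$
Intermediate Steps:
$Z^{2}{\left(-5 + 0 \left(-1\right) \right)} = \left(-15\right)^{2} = 225$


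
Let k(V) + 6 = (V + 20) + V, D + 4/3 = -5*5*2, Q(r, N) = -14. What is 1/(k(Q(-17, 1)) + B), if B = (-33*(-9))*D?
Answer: -1/15260 ≈ -6.5531e-5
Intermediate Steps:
D = -154/3 (D = -4/3 - 5*5*2 = -4/3 - 25*2 = -4/3 - 50 = -154/3 ≈ -51.333)
k(V) = 14 + 2*V (k(V) = -6 + ((V + 20) + V) = -6 + ((20 + V) + V) = -6 + (20 + 2*V) = 14 + 2*V)
B = -15246 (B = -33*(-9)*(-154/3) = 297*(-154/3) = -15246)
1/(k(Q(-17, 1)) + B) = 1/((14 + 2*(-14)) - 15246) = 1/((14 - 28) - 15246) = 1/(-14 - 15246) = 1/(-15260) = -1/15260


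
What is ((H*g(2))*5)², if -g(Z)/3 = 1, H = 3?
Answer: 2025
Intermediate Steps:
g(Z) = -3 (g(Z) = -3*1 = -3)
((H*g(2))*5)² = ((3*(-3))*5)² = (-9*5)² = (-45)² = 2025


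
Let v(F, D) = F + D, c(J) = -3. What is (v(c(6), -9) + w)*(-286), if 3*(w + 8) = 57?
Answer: 286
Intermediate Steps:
w = 11 (w = -8 + (⅓)*57 = -8 + 19 = 11)
v(F, D) = D + F
(v(c(6), -9) + w)*(-286) = ((-9 - 3) + 11)*(-286) = (-12 + 11)*(-286) = -1*(-286) = 286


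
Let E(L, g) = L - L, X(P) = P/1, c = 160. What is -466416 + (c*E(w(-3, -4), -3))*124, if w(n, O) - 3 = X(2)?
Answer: -466416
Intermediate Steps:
X(P) = P (X(P) = P*1 = P)
w(n, O) = 5 (w(n, O) = 3 + 2 = 5)
E(L, g) = 0
-466416 + (c*E(w(-3, -4), -3))*124 = -466416 + (160*0)*124 = -466416 + 0*124 = -466416 + 0 = -466416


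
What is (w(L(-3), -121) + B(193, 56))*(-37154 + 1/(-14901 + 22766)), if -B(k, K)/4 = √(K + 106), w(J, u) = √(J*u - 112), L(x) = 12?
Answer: 10519783524*√2/7865 - 584432418*I*√391/7865 ≈ 1.8916e+6 - 1.4693e+6*I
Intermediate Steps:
w(J, u) = √(-112 + J*u)
B(k, K) = -4*√(106 + K) (B(k, K) = -4*√(K + 106) = -4*√(106 + K))
(w(L(-3), -121) + B(193, 56))*(-37154 + 1/(-14901 + 22766)) = (√(-112 + 12*(-121)) - 4*√(106 + 56))*(-37154 + 1/(-14901 + 22766)) = (√(-112 - 1452) - 36*√2)*(-37154 + 1/7865) = (√(-1564) - 36*√2)*(-37154 + 1/7865) = (2*I*√391 - 36*√2)*(-292216209/7865) = (-36*√2 + 2*I*√391)*(-292216209/7865) = 10519783524*√2/7865 - 584432418*I*√391/7865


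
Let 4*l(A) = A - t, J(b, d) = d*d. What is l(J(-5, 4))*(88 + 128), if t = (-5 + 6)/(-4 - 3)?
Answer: 6102/7 ≈ 871.71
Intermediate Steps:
t = -⅐ (t = 1/(-7) = 1*(-⅐) = -⅐ ≈ -0.14286)
J(b, d) = d²
l(A) = 1/28 + A/4 (l(A) = (A - 1*(-⅐))/4 = (A + ⅐)/4 = (⅐ + A)/4 = 1/28 + A/4)
l(J(-5, 4))*(88 + 128) = (1/28 + (¼)*4²)*(88 + 128) = (1/28 + (¼)*16)*216 = (1/28 + 4)*216 = (113/28)*216 = 6102/7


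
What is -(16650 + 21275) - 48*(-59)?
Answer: -35093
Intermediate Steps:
-(16650 + 21275) - 48*(-59) = -1*37925 + 2832 = -37925 + 2832 = -35093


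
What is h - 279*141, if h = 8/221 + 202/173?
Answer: -1504001961/38233 ≈ -39338.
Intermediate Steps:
h = 46026/38233 (h = 8*(1/221) + 202*(1/173) = 8/221 + 202/173 = 46026/38233 ≈ 1.2038)
h - 279*141 = 46026/38233 - 279*141 = 46026/38233 - 39339 = -1504001961/38233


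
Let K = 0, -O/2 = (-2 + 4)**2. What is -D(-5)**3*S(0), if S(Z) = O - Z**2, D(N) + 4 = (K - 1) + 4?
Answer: -8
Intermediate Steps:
O = -8 (O = -2*(-2 + 4)**2 = -2*2**2 = -2*4 = -8)
D(N) = -1 (D(N) = -4 + ((0 - 1) + 4) = -4 + (-1 + 4) = -4 + 3 = -1)
S(Z) = -8 - Z**2
-D(-5)**3*S(0) = -(-1)**3*(-8 - 1*0**2) = -(-1)*(-8 - 1*0) = -(-1)*(-8 + 0) = -(-1)*(-8) = -1*8 = -8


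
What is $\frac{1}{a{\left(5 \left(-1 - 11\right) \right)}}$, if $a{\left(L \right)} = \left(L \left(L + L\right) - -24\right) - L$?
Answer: $\frac{1}{7284} \approx 0.00013729$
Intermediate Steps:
$a{\left(L \right)} = 24 - L + 2 L^{2}$ ($a{\left(L \right)} = \left(L 2 L + 24\right) - L = \left(2 L^{2} + 24\right) - L = \left(24 + 2 L^{2}\right) - L = 24 - L + 2 L^{2}$)
$\frac{1}{a{\left(5 \left(-1 - 11\right) \right)}} = \frac{1}{24 - 5 \left(-1 - 11\right) + 2 \left(5 \left(-1 - 11\right)\right)^{2}} = \frac{1}{24 - 5 \left(-12\right) + 2 \left(5 \left(-12\right)\right)^{2}} = \frac{1}{24 - -60 + 2 \left(-60\right)^{2}} = \frac{1}{24 + 60 + 2 \cdot 3600} = \frac{1}{24 + 60 + 7200} = \frac{1}{7284}$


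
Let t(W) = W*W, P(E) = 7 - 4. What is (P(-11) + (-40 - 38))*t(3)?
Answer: -675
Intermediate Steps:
P(E) = 3
t(W) = W**2
(P(-11) + (-40 - 38))*t(3) = (3 + (-40 - 38))*3**2 = (3 - 78)*9 = -75*9 = -675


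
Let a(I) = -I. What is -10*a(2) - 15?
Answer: 5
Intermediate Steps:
-10*a(2) - 15 = -(-10)*2 - 15 = -10*(-2) - 15 = 20 - 15 = 5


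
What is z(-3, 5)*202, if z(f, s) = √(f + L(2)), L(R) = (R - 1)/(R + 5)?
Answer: 404*I*√35/7 ≈ 341.44*I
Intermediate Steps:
L(R) = (-1 + R)/(5 + R)
z(f, s) = √(⅐ + f) (z(f, s) = √(f + (-1 + 2)/(5 + 2)) = √(f + 1/7) = √(f + (⅐)*1) = √(f + ⅐) = √(⅐ + f))
z(-3, 5)*202 = (√(7 + 49*(-3))/7)*202 = (√(7 - 147)/7)*202 = (√(-140)/7)*202 = ((2*I*√35)/7)*202 = (2*I*√35/7)*202 = 404*I*√35/7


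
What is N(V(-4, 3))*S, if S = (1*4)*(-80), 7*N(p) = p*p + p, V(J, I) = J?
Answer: -3840/7 ≈ -548.57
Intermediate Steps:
N(p) = p/7 + p²/7 (N(p) = (p*p + p)/7 = (p² + p)/7 = (p + p²)/7 = p/7 + p²/7)
S = -320 (S = 4*(-80) = -320)
N(V(-4, 3))*S = ((⅐)*(-4)*(1 - 4))*(-320) = ((⅐)*(-4)*(-3))*(-320) = (12/7)*(-320) = -3840/7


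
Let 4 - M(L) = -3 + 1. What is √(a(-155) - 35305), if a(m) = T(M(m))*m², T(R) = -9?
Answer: I*√251530 ≈ 501.53*I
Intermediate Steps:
M(L) = 6 (M(L) = 4 - (-3 + 1) = 4 - 1*(-2) = 4 + 2 = 6)
a(m) = -9*m²
√(a(-155) - 35305) = √(-9*(-155)² - 35305) = √(-9*24025 - 35305) = √(-216225 - 35305) = √(-251530) = I*√251530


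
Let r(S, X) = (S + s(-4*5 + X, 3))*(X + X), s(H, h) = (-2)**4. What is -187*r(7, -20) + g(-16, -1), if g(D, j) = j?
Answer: 172039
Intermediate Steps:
s(H, h) = 16
r(S, X) = 2*X*(16 + S) (r(S, X) = (S + 16)*(X + X) = (16 + S)*(2*X) = 2*X*(16 + S))
-187*r(7, -20) + g(-16, -1) = -374*(-20)*(16 + 7) - 1 = -374*(-20)*23 - 1 = -187*(-920) - 1 = 172040 - 1 = 172039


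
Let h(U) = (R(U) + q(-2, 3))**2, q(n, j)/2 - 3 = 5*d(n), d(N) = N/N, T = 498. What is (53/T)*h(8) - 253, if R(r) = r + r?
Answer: -35861/249 ≈ -144.02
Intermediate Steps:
d(N) = 1
R(r) = 2*r
q(n, j) = 16 (q(n, j) = 6 + 2*(5*1) = 6 + 2*5 = 6 + 10 = 16)
h(U) = (16 + 2*U)**2 (h(U) = (2*U + 16)**2 = (16 + 2*U)**2)
(53/T)*h(8) - 253 = (53/498)*(4*(8 + 8)**2) - 253 = (53*(1/498))*(4*16**2) - 253 = 53*(4*256)/498 - 253 = (53/498)*1024 - 253 = 27136/249 - 253 = -35861/249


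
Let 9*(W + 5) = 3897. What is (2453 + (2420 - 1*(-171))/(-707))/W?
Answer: 432920/75649 ≈ 5.7227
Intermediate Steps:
W = 428 (W = -5 + (⅑)*3897 = -5 + 433 = 428)
(2453 + (2420 - 1*(-171))/(-707))/W = (2453 + (2420 - 1*(-171))/(-707))/428 = (2453 + (2420 + 171)*(-1/707))*(1/428) = (2453 + 2591*(-1/707))*(1/428) = (2453 - 2591/707)*(1/428) = (1731680/707)*(1/428) = 432920/75649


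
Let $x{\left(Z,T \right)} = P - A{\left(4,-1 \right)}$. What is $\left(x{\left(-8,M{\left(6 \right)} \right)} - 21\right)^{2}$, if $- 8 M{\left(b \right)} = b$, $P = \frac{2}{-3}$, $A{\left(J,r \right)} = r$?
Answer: $\frac{3844}{9} \approx 427.11$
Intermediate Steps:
$P = - \frac{2}{3}$ ($P = 2 \left(- \frac{1}{3}\right) = - \frac{2}{3} \approx -0.66667$)
$M{\left(b \right)} = - \frac{b}{8}$
$x{\left(Z,T \right)} = \frac{1}{3}$ ($x{\left(Z,T \right)} = - \frac{2}{3} - -1 = - \frac{2}{3} + 1 = \frac{1}{3}$)
$\left(x{\left(-8,M{\left(6 \right)} \right)} - 21\right)^{2} = \left(\frac{1}{3} - 21\right)^{2} = \left(- \frac{62}{3}\right)^{2} = \frac{3844}{9}$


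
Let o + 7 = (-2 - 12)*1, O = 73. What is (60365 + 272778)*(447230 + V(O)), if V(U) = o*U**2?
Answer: 111709843903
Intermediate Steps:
o = -21 (o = -7 + (-2 - 12)*1 = -7 - 14*1 = -7 - 14 = -21)
V(U) = -21*U**2
(60365 + 272778)*(447230 + V(O)) = (60365 + 272778)*(447230 - 21*73**2) = 333143*(447230 - 21*5329) = 333143*(447230 - 111909) = 333143*335321 = 111709843903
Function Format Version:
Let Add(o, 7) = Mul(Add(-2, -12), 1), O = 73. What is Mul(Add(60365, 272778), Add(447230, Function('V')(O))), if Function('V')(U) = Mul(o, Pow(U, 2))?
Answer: 111709843903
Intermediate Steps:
o = -21 (o = Add(-7, Mul(Add(-2, -12), 1)) = Add(-7, Mul(-14, 1)) = Add(-7, -14) = -21)
Function('V')(U) = Mul(-21, Pow(U, 2))
Mul(Add(60365, 272778), Add(447230, Function('V')(O))) = Mul(Add(60365, 272778), Add(447230, Mul(-21, Pow(73, 2)))) = Mul(333143, Add(447230, Mul(-21, 5329))) = Mul(333143, Add(447230, -111909)) = Mul(333143, 335321) = 111709843903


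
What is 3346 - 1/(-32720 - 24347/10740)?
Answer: 1175908704602/351437147 ≈ 3346.0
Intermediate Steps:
3346 - 1/(-32720 - 24347/10740) = 3346 - 1/(-351437147/10740) = 3346 - 1*(-10740/351437147) = 3346 + 10740/351437147 = 1175908704602/351437147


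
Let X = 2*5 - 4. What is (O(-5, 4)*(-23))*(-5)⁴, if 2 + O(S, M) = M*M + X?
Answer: -287500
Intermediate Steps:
X = 6 (X = 10 - 4 = 6)
O(S, M) = 4 + M² (O(S, M) = -2 + (M*M + 6) = -2 + (M² + 6) = -2 + (6 + M²) = 4 + M²)
(O(-5, 4)*(-23))*(-5)⁴ = ((4 + 4²)*(-23))*(-5)⁴ = ((4 + 16)*(-23))*625 = (20*(-23))*625 = -460*625 = -287500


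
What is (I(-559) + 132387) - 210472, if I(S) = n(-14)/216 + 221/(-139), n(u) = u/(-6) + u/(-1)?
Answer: -7033408517/90072 ≈ -78087.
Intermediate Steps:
n(u) = -7*u/6 (n(u) = u*(-⅙) + u*(-1) = -u/6 - u = -7*u/6)
I(S) = -136397/90072 (I(S) = -7/6*(-14)/216 + 221/(-139) = (49/3)*(1/216) + 221*(-1/139) = 49/648 - 221/139 = -136397/90072)
(I(-559) + 132387) - 210472 = (-136397/90072 + 132387) - 210472 = 11924225467/90072 - 210472 = -7033408517/90072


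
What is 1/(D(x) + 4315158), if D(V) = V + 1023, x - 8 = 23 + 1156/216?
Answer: 54/233075737 ≈ 2.3168e-7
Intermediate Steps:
x = 1963/54 (x = 8 + (23 + 1156/216) = 8 + (23 + 1156*(1/216)) = 8 + (23 + 289/54) = 8 + 1531/54 = 1963/54 ≈ 36.352)
D(V) = 1023 + V
1/(D(x) + 4315158) = 1/((1023 + 1963/54) + 4315158) = 1/(57205/54 + 4315158) = 1/(233075737/54) = 54/233075737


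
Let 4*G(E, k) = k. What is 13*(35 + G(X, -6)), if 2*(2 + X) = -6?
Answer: 871/2 ≈ 435.50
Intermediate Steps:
X = -5 (X = -2 + (½)*(-6) = -2 - 3 = -5)
G(E, k) = k/4
13*(35 + G(X, -6)) = 13*(35 + (¼)*(-6)) = 13*(35 - 3/2) = 13*(67/2) = 871/2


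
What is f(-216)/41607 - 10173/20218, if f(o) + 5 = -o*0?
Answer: -423369101/841210326 ≈ -0.50329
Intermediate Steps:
f(o) = -5 (f(o) = -5 - o*0 = -5 + 0 = -5)
f(-216)/41607 - 10173/20218 = -5/41607 - 10173/20218 = -423369101/841210326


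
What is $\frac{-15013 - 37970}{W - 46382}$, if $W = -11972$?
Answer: $\frac{52983}{58354} \approx 0.90796$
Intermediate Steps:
$\frac{-15013 - 37970}{W - 46382} = \frac{-15013 - 37970}{-11972 - 46382} = - \frac{52983}{-58354} = \left(-52983\right) \left(- \frac{1}{58354}\right) = \frac{52983}{58354}$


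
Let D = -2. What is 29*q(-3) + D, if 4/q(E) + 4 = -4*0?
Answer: -31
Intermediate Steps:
q(E) = -1 (q(E) = 4/(-4 - 4*0) = 4/(-4 + 0) = 4/(-4) = 4*(-¼) = -1)
29*q(-3) + D = 29*(-1) - 2 = -29 - 2 = -31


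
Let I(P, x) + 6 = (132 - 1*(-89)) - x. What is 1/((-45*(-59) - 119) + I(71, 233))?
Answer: 1/2518 ≈ 0.00039714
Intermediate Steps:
I(P, x) = 215 - x (I(P, x) = -6 + ((132 - 1*(-89)) - x) = -6 + ((132 + 89) - x) = -6 + (221 - x) = 215 - x)
1/((-45*(-59) - 119) + I(71, 233)) = 1/((-45*(-59) - 119) + (215 - 1*233)) = 1/((2655 - 119) + (215 - 233)) = 1/(2536 - 18) = 1/2518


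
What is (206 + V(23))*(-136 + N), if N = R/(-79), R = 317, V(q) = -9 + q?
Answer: -2433420/79 ≈ -30803.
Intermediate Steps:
N = -317/79 (N = 317/(-79) = 317*(-1/79) = -317/79 ≈ -4.0127)
(206 + V(23))*(-136 + N) = (206 + (-9 + 23))*(-136 - 317/79) = (206 + 14)*(-11061/79) = 220*(-11061/79) = -2433420/79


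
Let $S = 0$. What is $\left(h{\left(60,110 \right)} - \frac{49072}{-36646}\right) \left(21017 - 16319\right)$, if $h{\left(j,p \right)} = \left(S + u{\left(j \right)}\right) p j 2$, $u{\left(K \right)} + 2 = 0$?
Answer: $- \frac{2272435115472}{18323} \approx -1.2402 \cdot 10^{8}$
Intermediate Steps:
$u{\left(K \right)} = -2$ ($u{\left(K \right)} = -2 + 0 = -2$)
$h{\left(j,p \right)} = - 4 j p$ ($h{\left(j,p \right)} = \left(0 - 2\right) p j 2 = - 2 j p 2 = - 2 \cdot 2 j p = - 4 j p$)
$\left(h{\left(60,110 \right)} - \frac{49072}{-36646}\right) \left(21017 - 16319\right) = \left(\left(-4\right) 60 \cdot 110 - \frac{49072}{-36646}\right) \left(21017 - 16319\right) = \left(-26400 - - \frac{24536}{18323}\right) 4698 = \left(-26400 + \frac{24536}{18323}\right) 4698 = \left(- \frac{483702664}{18323}\right) 4698 = - \frac{2272435115472}{18323}$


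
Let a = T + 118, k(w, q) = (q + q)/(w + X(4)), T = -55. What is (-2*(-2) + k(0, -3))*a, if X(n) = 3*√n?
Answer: 189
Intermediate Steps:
k(w, q) = 2*q/(6 + w) (k(w, q) = (q + q)/(w + 3*√4) = (2*q)/(w + 3*2) = (2*q)/(w + 6) = (2*q)/(6 + w) = 2*q/(6 + w))
a = 63 (a = -55 + 118 = 63)
(-2*(-2) + k(0, -3))*a = (-2*(-2) + 2*(-3)/(6 + 0))*63 = (4 + 2*(-3)/6)*63 = (4 + 2*(-3)*(⅙))*63 = (4 - 1)*63 = 3*63 = 189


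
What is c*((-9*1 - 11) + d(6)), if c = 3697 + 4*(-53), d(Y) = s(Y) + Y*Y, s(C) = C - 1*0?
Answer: 76670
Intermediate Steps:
s(C) = C (s(C) = C + 0 = C)
d(Y) = Y + Y² (d(Y) = Y + Y*Y = Y + Y²)
c = 3485 (c = 3697 - 212 = 3485)
c*((-9*1 - 11) + d(6)) = 3485*((-9*1 - 11) + 6*(1 + 6)) = 3485*((-9 - 11) + 6*7) = 3485*(-20 + 42) = 3485*22 = 76670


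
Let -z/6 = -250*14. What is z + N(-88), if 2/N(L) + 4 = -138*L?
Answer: 127470001/6070 ≈ 21000.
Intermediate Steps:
N(L) = 2/(-4 - 138*L)
z = 21000 (z = -(-1500)*14 = -6*(-3500) = 21000)
z + N(-88) = 21000 - 1/(2 + 69*(-88)) = 21000 - 1/(2 - 6072) = 21000 - 1/(-6070) = 21000 - 1*(-1/6070) = 21000 + 1/6070 = 127470001/6070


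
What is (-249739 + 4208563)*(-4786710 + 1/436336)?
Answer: -1033556851564204827/54542 ≈ -1.8950e+13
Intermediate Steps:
(-249739 + 4208563)*(-4786710 + 1/436336) = 3958824*(-4786710 + 1/436336) = 3958824*(-2088613894559/436336) = -1033556851564204827/54542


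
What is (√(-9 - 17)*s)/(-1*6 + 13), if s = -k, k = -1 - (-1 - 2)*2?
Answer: -5*I*√26/7 ≈ -3.6422*I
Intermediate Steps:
k = 5 (k = -1 - (-3)*2 = -1 - 1*(-6) = -1 + 6 = 5)
s = -5 (s = -1*5 = -5)
(√(-9 - 17)*s)/(-1*6 + 13) = (√(-9 - 17)*(-5))/(-1*6 + 13) = (√(-26)*(-5))/(-6 + 13) = ((I*√26)*(-5))/7 = -5*I*√26*(⅐) = -5*I*√26/7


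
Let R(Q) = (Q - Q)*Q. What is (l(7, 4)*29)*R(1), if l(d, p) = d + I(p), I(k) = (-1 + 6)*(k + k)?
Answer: 0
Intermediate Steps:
R(Q) = 0 (R(Q) = 0*Q = 0)
I(k) = 10*k (I(k) = 5*(2*k) = 10*k)
l(d, p) = d + 10*p
(l(7, 4)*29)*R(1) = ((7 + 10*4)*29)*0 = ((7 + 40)*29)*0 = (47*29)*0 = 1363*0 = 0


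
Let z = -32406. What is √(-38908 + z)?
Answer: I*√71314 ≈ 267.05*I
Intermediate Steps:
√(-38908 + z) = √(-38908 - 32406) = √(-71314) = I*√71314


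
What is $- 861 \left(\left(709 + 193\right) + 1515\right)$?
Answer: $-2081037$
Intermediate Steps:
$- 861 \left(\left(709 + 193\right) + 1515\right) = - 861 \left(902 + 1515\right) = \left(-861\right) 2417 = -2081037$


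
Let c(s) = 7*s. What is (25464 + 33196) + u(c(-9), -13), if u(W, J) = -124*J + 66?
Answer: 60338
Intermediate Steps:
u(W, J) = 66 - 124*J
(25464 + 33196) + u(c(-9), -13) = (25464 + 33196) + (66 - 124*(-13)) = 58660 + (66 + 1612) = 58660 + 1678 = 60338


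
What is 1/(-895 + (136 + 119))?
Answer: -1/640 ≈ -0.0015625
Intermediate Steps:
1/(-895 + (136 + 119)) = 1/(-895 + 255) = 1/(-640) = -1/640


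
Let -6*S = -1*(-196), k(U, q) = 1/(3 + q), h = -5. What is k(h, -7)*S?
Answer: 49/6 ≈ 8.1667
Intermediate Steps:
S = -98/3 (S = -(-1)*(-196)/6 = -1/6*196 = -98/3 ≈ -32.667)
k(h, -7)*S = -98/3/(3 - 7) = -98/3/(-4) = -1/4*(-98/3) = 49/6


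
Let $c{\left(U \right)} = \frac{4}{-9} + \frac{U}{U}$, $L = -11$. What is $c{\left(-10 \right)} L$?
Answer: $- \frac{55}{9} \approx -6.1111$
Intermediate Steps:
$c{\left(U \right)} = \frac{5}{9}$ ($c{\left(U \right)} = 4 \left(- \frac{1}{9}\right) + 1 = - \frac{4}{9} + 1 = \frac{5}{9}$)
$c{\left(-10 \right)} L = \frac{5}{9} \left(-11\right) = - \frac{55}{9}$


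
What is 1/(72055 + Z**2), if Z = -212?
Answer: 1/116999 ≈ 8.5471e-6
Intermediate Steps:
1/(72055 + Z**2) = 1/(72055 + (-212)**2) = 1/(72055 + 44944) = 1/116999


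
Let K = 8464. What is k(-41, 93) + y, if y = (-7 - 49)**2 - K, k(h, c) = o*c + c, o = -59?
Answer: -10722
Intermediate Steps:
k(h, c) = -58*c (k(h, c) = -59*c + c = -58*c)
y = -5328 (y = (-7 - 49)**2 - 1*8464 = (-56)**2 - 8464 = 3136 - 8464 = -5328)
k(-41, 93) + y = -58*93 - 5328 = -5394 - 5328 = -10722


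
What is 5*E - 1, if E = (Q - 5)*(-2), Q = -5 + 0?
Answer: 99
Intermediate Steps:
Q = -5
E = 20 (E = (-5 - 5)*(-2) = -10*(-2) = 20)
5*E - 1 = 5*20 - 1 = 100 - 1 = 99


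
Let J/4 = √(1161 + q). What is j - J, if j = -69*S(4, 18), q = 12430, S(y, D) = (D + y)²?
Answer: -33396 - 4*√13591 ≈ -33862.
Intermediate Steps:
j = -33396 (j = -69*(18 + 4)² = -69*22² = -69*484 = -33396)
J = 4*√13591 (J = 4*√(1161 + 12430) = 4*√13591 ≈ 466.32)
j - J = -33396 - 4*√13591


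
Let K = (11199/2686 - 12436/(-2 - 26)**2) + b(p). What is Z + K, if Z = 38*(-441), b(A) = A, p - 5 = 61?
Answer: -4396879661/263228 ≈ -16704.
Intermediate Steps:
p = 66 (p = 5 + 61 = 66)
K = 14295163/263228 (K = (11199/2686 - 12436/(-2 - 26)**2) + 66 = (11199*(1/2686) - 12436/((-28)**2)) + 66 = (11199/2686 - 12436/784) + 66 = (11199/2686 - 12436*1/784) + 66 = (11199/2686 - 3109/196) + 66 = -3077885/263228 + 66 = 14295163/263228 ≈ 54.307)
Z = -16758
Z + K = -16758 + 14295163/263228 = -4396879661/263228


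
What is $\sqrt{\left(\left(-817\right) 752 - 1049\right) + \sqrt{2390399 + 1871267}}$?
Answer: $\sqrt{-615433 + \sqrt{4261666}} \approx 783.18 i$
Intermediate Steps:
$\sqrt{\left(\left(-817\right) 752 - 1049\right) + \sqrt{2390399 + 1871267}} = \sqrt{\left(-614384 - 1049\right) + \sqrt{4261666}} = \sqrt{-615433 + \sqrt{4261666}}$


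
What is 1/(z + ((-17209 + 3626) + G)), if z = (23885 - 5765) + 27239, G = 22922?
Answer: 1/54698 ≈ 1.8282e-5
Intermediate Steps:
z = 45359 (z = 18120 + 27239 = 45359)
1/(z + ((-17209 + 3626) + G)) = 1/(45359 + ((-17209 + 3626) + 22922)) = 1/(45359 + (-13583 + 22922)) = 1/(45359 + 9339) = 1/54698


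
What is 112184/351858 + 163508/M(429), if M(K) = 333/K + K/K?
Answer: 2056761747322/22342983 ≈ 92054.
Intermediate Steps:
M(K) = 1 + 333/K (M(K) = 333/K + 1 = 1 + 333/K)
112184/351858 + 163508/M(429) = 112184/351858 + 163508/(((333 + 429)/429)) = 112184*(1/351858) + 163508/(((1/429)*762)) = 56092/175929 + 163508/(254/143) = 56092/175929 + 163508*(143/254) = 56092/175929 + 11690822/127 = 2056761747322/22342983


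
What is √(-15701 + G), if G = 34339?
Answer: √18638 ≈ 136.52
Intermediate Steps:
√(-15701 + G) = √(-15701 + 34339) = √18638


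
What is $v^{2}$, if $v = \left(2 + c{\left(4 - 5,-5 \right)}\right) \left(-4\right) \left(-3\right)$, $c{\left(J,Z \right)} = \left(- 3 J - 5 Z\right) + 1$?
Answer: $138384$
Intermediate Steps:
$c{\left(J,Z \right)} = 1 - 5 Z - 3 J$ ($c{\left(J,Z \right)} = \left(- 5 Z - 3 J\right) + 1 = 1 - 5 Z - 3 J$)
$v = 372$ ($v = \left(2 - \left(-26 + 3 \left(4 - 5\right)\right)\right) \left(-4\right) \left(-3\right) = \left(2 + \left(1 + 25 - 3 \left(4 - 5\right)\right)\right) \left(-4\right) \left(-3\right) = \left(2 + \left(1 + 25 - -3\right)\right) \left(-4\right) \left(-3\right) = \left(2 + \left(1 + 25 + 3\right)\right) \left(-4\right) \left(-3\right) = \left(2 + 29\right) \left(-4\right) \left(-3\right) = 31 \left(-4\right) \left(-3\right) = \left(-124\right) \left(-3\right) = 372$)
$v^{2} = 372^{2} = 138384$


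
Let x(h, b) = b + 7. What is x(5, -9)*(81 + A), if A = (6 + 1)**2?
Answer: -260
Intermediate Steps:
x(h, b) = 7 + b
A = 49 (A = 7**2 = 49)
x(5, -9)*(81 + A) = (7 - 9)*(81 + 49) = -2*130 = -260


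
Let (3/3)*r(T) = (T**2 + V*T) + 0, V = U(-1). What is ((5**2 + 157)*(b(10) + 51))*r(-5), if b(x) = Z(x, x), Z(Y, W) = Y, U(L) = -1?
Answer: 333060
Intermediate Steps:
b(x) = x
V = -1
r(T) = T**2 - T (r(T) = (T**2 - T) + 0 = T**2 - T)
((5**2 + 157)*(b(10) + 51))*r(-5) = ((5**2 + 157)*(10 + 51))*(-5*(-1 - 5)) = ((25 + 157)*61)*(-5*(-6)) = (182*61)*30 = 11102*30 = 333060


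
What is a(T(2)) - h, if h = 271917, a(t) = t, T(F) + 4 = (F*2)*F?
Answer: -271913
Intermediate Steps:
T(F) = -4 + 2*F**2 (T(F) = -4 + (F*2)*F = -4 + (2*F)*F = -4 + 2*F**2)
a(T(2)) - h = (-4 + 2*2**2) - 1*271917 = (-4 + 2*4) - 271917 = (-4 + 8) - 271917 = 4 - 271917 = -271913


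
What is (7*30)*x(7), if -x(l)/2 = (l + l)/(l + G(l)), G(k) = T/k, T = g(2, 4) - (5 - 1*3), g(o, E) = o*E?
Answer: -8232/11 ≈ -748.36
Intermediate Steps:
g(o, E) = E*o
T = 6 (T = 4*2 - (5 - 1*3) = 8 - (5 - 3) = 8 - 1*2 = 8 - 2 = 6)
G(k) = 6/k
x(l) = -4*l/(l + 6/l) (x(l) = -2*(l + l)/(l + 6/l) = -2*2*l/(l + 6/l) = -4*l/(l + 6/l))
(7*30)*x(7) = (7*30)*(-4*7²/(6 + 7²)) = 210*(-4*49/(6 + 49)) = 210*(-4*49/55) = 210*(-4*49*1/55) = 210*(-196/55) = -8232/11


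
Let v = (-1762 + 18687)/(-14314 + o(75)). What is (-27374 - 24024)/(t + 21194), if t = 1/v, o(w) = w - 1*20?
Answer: -869911150/358694191 ≈ -2.4252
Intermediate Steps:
o(w) = -20 + w (o(w) = w - 20 = -20 + w)
v = -16925/14259 (v = (-1762 + 18687)/(-14314 + (-20 + 75)) = 16925/(-14314 + 55) = 16925/(-14259) = 16925*(-1/14259) = -16925/14259 ≈ -1.1870)
t = -14259/16925 (t = 1/(-16925/14259) = -14259/16925 ≈ -0.84248)
(-27374 - 24024)/(t + 21194) = (-27374 - 24024)/(-14259/16925 + 21194) = -51398/358694191/16925 = -51398*16925/358694191 = -869911150/358694191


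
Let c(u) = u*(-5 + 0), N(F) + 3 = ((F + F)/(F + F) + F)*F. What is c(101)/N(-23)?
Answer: -505/503 ≈ -1.0040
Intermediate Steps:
N(F) = -3 + F*(1 + F) (N(F) = -3 + ((F + F)/(F + F) + F)*F = -3 + ((2*F)/((2*F)) + F)*F = -3 + ((2*F)*(1/(2*F)) + F)*F = -3 + (1 + F)*F = -3 + F*(1 + F))
c(u) = -5*u (c(u) = u*(-5) = -5*u)
c(101)/N(-23) = (-5*101)/(-3 - 23 + (-23)²) = -505/(-3 - 23 + 529) = -505/503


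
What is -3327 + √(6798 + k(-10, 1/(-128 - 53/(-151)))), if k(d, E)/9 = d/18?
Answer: -3327 + √6793 ≈ -3244.6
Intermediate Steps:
k(d, E) = d/2 (k(d, E) = 9*(d/18) = d/2)
-3327 + √(6798 + k(-10, 1/(-128 - 53/(-151)))) = -3327 + √(6798 + (½)*(-10)) = -3327 + √(6798 - 5) = -3327 + √6793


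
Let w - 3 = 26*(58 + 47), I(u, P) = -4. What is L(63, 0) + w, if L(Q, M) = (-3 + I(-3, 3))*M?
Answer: 2733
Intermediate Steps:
L(Q, M) = -7*M (L(Q, M) = (-3 - 4)*M = -7*M)
w = 2733 (w = 3 + 26*(58 + 47) = 3 + 26*105 = 3 + 2730 = 2733)
L(63, 0) + w = -7*0 + 2733 = 0 + 2733 = 2733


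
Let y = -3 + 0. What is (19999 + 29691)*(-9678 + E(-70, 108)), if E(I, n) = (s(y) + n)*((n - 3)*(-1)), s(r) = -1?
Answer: -1039166970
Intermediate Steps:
y = -3
E(I, n) = (-1 + n)*(3 - n) (E(I, n) = (-1 + n)*((n - 3)*(-1)) = (-1 + n)*((-3 + n)*(-1)) = (-1 + n)*(3 - n))
(19999 + 29691)*(-9678 + E(-70, 108)) = (19999 + 29691)*(-9678 + (-3 - 1*108² + 4*108)) = 49690*(-9678 + (-3 - 1*11664 + 432)) = 49690*(-9678 + (-3 - 11664 + 432)) = 49690*(-9678 - 11235) = 49690*(-20913) = -1039166970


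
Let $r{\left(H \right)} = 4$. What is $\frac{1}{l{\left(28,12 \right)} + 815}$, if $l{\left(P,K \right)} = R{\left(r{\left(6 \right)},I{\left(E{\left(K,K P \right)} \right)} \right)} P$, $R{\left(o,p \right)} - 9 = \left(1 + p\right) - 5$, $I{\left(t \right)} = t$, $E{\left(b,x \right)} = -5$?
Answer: $\frac{1}{815} \approx 0.001227$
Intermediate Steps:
$R{\left(o,p \right)} = 5 + p$ ($R{\left(o,p \right)} = 9 + \left(\left(1 + p\right) - 5\right) = 9 + \left(-4 + p\right) = 5 + p$)
$l{\left(P,K \right)} = 0$ ($l{\left(P,K \right)} = \left(5 - 5\right) P = 0 P = 0$)
$\frac{1}{l{\left(28,12 \right)} + 815} = \frac{1}{0 + 815} = \frac{1}{815}$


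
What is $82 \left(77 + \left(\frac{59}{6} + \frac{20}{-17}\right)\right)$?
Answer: $\frac{358217}{51} \approx 7023.9$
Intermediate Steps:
$82 \left(77 + \left(\frac{59}{6} + \frac{20}{-17}\right)\right) = 82 \left(77 + \left(59 \cdot \frac{1}{6} + 20 \left(- \frac{1}{17}\right)\right)\right) = 82 \left(77 + \left(\frac{59}{6} - \frac{20}{17}\right)\right) = 82 \left(77 + \frac{883}{102}\right) = 82 \cdot \frac{8737}{102} = \frac{358217}{51}$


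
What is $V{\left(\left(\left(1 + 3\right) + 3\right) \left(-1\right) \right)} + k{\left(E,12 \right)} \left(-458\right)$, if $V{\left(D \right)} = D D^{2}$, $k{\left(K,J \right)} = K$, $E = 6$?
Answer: $-3091$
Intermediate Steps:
$V{\left(D \right)} = D^{3}$
$V{\left(\left(\left(1 + 3\right) + 3\right) \left(-1\right) \right)} + k{\left(E,12 \right)} \left(-458\right) = \left(\left(\left(1 + 3\right) + 3\right) \left(-1\right)\right)^{3} + 6 \left(-458\right) = \left(\left(4 + 3\right) \left(-1\right)\right)^{3} - 2748 = \left(7 \left(-1\right)\right)^{3} - 2748 = \left(-7\right)^{3} - 2748 = -343 - 2748 = -3091$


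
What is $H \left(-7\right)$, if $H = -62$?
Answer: $434$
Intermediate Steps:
$H \left(-7\right) = \left(-62\right) \left(-7\right) = 434$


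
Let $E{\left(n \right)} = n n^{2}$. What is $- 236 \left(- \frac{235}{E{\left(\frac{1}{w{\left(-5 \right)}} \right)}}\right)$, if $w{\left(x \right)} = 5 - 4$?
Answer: $55460$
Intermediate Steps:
$w{\left(x \right)} = 1$ ($w{\left(x \right)} = 5 - 4 = 1$)
$E{\left(n \right)} = n^{3}$
$- 236 \left(- \frac{235}{E{\left(\frac{1}{w{\left(-5 \right)}} \right)}}\right) = - 236 \left(- \frac{235}{\left(1^{-1}\right)^{3}}\right) = - 236 \left(- \frac{235}{1^{3}}\right) = - 236 \left(- \frac{235}{1}\right) = - 236 \left(\left(-235\right) 1\right) = \left(-236\right) \left(-235\right) = 55460$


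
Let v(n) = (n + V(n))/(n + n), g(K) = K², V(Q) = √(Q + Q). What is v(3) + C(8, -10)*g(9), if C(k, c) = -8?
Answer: -1295/2 + √6/6 ≈ -647.09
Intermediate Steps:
V(Q) = √2*√Q (V(Q) = √(2*Q) = √2*√Q)
v(n) = (n + √2*√n)/(2*n) (v(n) = (n + √2*√n)/(n + n) = (n + √2*√n)/((2*n)) = (n + √2*√n)*(1/(2*n)) = (n + √2*√n)/(2*n))
v(3) + C(8, -10)*g(9) = (½)*(3 + √2*√3)/3 - 8*9² = (½)*(⅓)*(3 + √6) - 8*81 = (½ + √6/6) - 648 = -1295/2 + √6/6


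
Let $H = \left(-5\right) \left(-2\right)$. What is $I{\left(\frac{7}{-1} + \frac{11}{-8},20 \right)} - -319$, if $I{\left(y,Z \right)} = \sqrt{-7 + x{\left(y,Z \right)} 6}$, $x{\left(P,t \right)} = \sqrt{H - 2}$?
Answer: $319 + \sqrt{-7 + 12 \sqrt{2}} \approx 322.16$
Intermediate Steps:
$H = 10$
$x{\left(P,t \right)} = 2 \sqrt{2}$ ($x{\left(P,t \right)} = \sqrt{10 - 2} = \sqrt{8} = 2 \sqrt{2}$)
$I{\left(y,Z \right)} = \sqrt{-7 + 12 \sqrt{2}}$ ($I{\left(y,Z \right)} = \sqrt{-7 + 2 \sqrt{2} \cdot 6} = \sqrt{-7 + 12 \sqrt{2}}$)
$I{\left(\frac{7}{-1} + \frac{11}{-8},20 \right)} - -319 = \sqrt{-7 + 12 \sqrt{2}} - -319 = \sqrt{-7 + 12 \sqrt{2}} + 319 = 319 + \sqrt{-7 + 12 \sqrt{2}}$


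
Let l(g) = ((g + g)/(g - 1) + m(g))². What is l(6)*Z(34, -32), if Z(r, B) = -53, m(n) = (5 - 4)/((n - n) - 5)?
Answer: -6413/25 ≈ -256.52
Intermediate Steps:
m(n) = -⅕ (m(n) = 1/(0 - 5) = 1/(-5) = 1*(-⅕) = -⅕)
l(g) = (-⅕ + 2*g/(-1 + g))² (l(g) = ((g + g)/(g - 1) - ⅕)² = ((2*g)/(-1 + g) - ⅕)² = (2*g/(-1 + g) - ⅕)² = (-⅕ + 2*g/(-1 + g))²)
l(6)*Z(34, -32) = ((1 + 9*6)²/(25*(-1 + 6)²))*(-53) = ((1/25)*(1 + 54)²/5²)*(-53) = ((1/25)*55²*(1/25))*(-53) = ((1/25)*3025*(1/25))*(-53) = (121/25)*(-53) = -6413/25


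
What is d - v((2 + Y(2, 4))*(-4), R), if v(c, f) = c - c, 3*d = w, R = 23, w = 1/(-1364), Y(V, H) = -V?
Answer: -1/4092 ≈ -0.00024438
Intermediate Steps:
w = -1/1364 ≈ -0.00073314
d = -1/4092 (d = (1/3)*(-1/1364) = -1/4092 ≈ -0.00024438)
v(c, f) = 0
d - v((2 + Y(2, 4))*(-4), R) = -1/4092 - 1*0 = -1/4092 + 0 = -1/4092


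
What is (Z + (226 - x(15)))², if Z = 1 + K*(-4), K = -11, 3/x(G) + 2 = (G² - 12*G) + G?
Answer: 246961225/3364 ≈ 73413.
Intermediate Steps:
x(G) = 3/(-2 + G² - 11*G) (x(G) = 3/(-2 + ((G² - 12*G) + G)) = 3/(-2 + (G² - 11*G)) = 3/(-2 + G² - 11*G))
Z = 45 (Z = 1 - 11*(-4) = 1 + 44 = 45)
(Z + (226 - x(15)))² = (45 + (226 - 3/(-2 + 15² - 11*15)))² = (45 + (226 - 3/(-2 + 225 - 165)))² = (45 + (226 - 3/58))² = (45 + 13105/58)² = (15715/58)² = 246961225/3364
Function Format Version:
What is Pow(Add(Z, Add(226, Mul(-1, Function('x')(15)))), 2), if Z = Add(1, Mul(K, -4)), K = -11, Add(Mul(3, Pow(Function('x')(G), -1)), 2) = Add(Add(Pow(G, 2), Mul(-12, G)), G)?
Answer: Rational(246961225, 3364) ≈ 73413.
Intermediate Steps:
Function('x')(G) = Mul(3, Pow(Add(-2, Pow(G, 2), Mul(-11, G)), -1)) (Function('x')(G) = Mul(3, Pow(Add(-2, Add(Add(Pow(G, 2), Mul(-12, G)), G)), -1)) = Mul(3, Pow(Add(-2, Add(Pow(G, 2), Mul(-11, G))), -1)) = Mul(3, Pow(Add(-2, Pow(G, 2), Mul(-11, G)), -1)))
Z = 45 (Z = Add(1, Mul(-11, -4)) = Add(1, 44) = 45)
Pow(Add(Z, Add(226, Mul(-1, Function('x')(15)))), 2) = Pow(Add(45, Add(226, Mul(-1, Mul(3, Pow(Add(-2, Pow(15, 2), Mul(-11, 15)), -1))))), 2) = Pow(Add(45, Add(226, Mul(-1, Mul(3, Pow(Add(-2, 225, -165), -1))))), 2) = Pow(Add(45, Add(226, Mul(-1, Mul(3, Pow(58, -1))))), 2) = Pow(Add(45, Add(226, Mul(-1, Mul(3, Rational(1, 58))))), 2) = Pow(Add(45, Add(226, Mul(-1, Rational(3, 58)))), 2) = Pow(Add(45, Add(226, Rational(-3, 58))), 2) = Pow(Add(45, Rational(13105, 58)), 2) = Pow(Rational(15715, 58), 2) = Rational(246961225, 3364)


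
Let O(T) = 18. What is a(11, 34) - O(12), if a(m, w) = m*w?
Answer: 356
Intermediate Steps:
a(11, 34) - O(12) = 11*34 - 1*18 = 374 - 18 = 356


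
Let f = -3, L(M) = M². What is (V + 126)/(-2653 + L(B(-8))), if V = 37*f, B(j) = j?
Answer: -5/863 ≈ -0.0057937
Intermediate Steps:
V = -111 (V = 37*(-3) = -111)
(V + 126)/(-2653 + L(B(-8))) = (-111 + 126)/(-2653 + (-8)²) = 15/(-2653 + 64) = 15/(-2589) = 15*(-1/2589) = -5/863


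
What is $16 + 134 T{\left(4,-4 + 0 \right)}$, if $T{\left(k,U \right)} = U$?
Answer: $-520$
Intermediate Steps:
$16 + 134 T{\left(4,-4 + 0 \right)} = 16 + 134 \left(-4 + 0\right) = 16 + 134 \left(-4\right) = 16 - 536 = -520$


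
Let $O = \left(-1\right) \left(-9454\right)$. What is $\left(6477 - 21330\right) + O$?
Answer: $-5399$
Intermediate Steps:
$O = 9454$
$\left(6477 - 21330\right) + O = \left(6477 - 21330\right) + 9454 = -14853 + 9454 = -5399$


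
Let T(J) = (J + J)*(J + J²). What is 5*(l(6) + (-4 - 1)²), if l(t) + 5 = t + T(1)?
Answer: 150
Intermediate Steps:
T(J) = 2*J*(J + J²) (T(J) = (2*J)*(J + J²) = 2*J*(J + J²))
l(t) = -1 + t (l(t) = -5 + (t + 2*1²*(1 + 1)) = -5 + (t + 2*1*2) = -5 + (t + 4) = -5 + (4 + t) = -1 + t)
5*(l(6) + (-4 - 1)²) = 5*((-1 + 6) + (-4 - 1)²) = 5*(5 + (-5)²) = 5*(5 + 25) = 5*30 = 150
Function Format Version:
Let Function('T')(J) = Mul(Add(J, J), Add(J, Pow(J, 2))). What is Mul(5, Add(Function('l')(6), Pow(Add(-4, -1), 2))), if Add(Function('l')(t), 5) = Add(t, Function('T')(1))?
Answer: 150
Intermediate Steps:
Function('T')(J) = Mul(2, J, Add(J, Pow(J, 2))) (Function('T')(J) = Mul(Mul(2, J), Add(J, Pow(J, 2))) = Mul(2, J, Add(J, Pow(J, 2))))
Function('l')(t) = Add(-1, t) (Function('l')(t) = Add(-5, Add(t, Mul(2, Pow(1, 2), Add(1, 1)))) = Add(-5, Add(t, Mul(2, 1, 2))) = Add(-5, Add(t, 4)) = Add(-5, Add(4, t)) = Add(-1, t))
Mul(5, Add(Function('l')(6), Pow(Add(-4, -1), 2))) = Mul(5, Add(Add(-1, 6), Pow(Add(-4, -1), 2))) = Mul(5, Add(5, Pow(-5, 2))) = Mul(5, Add(5, 25)) = Mul(5, 30) = 150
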